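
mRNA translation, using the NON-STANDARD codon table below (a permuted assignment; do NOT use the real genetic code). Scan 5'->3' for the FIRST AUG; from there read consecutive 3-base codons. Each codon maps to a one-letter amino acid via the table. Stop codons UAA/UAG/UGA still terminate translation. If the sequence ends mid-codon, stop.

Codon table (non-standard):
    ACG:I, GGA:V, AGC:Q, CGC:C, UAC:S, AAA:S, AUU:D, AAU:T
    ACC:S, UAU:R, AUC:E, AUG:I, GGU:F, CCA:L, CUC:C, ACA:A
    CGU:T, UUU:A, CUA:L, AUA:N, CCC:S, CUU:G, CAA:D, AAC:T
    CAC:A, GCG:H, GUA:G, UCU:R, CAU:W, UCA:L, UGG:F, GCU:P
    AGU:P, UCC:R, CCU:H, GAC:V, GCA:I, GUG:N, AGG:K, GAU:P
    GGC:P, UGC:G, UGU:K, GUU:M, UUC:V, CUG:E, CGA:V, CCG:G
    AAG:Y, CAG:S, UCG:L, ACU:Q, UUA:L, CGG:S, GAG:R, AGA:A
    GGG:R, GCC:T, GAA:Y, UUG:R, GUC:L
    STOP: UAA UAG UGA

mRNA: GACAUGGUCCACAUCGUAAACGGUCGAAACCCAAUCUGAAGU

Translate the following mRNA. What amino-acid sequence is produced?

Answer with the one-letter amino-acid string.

Answer: ILAEGTFVTLE

Derivation:
start AUG at pos 3
pos 3: AUG -> I; peptide=I
pos 6: GUC -> L; peptide=IL
pos 9: CAC -> A; peptide=ILA
pos 12: AUC -> E; peptide=ILAE
pos 15: GUA -> G; peptide=ILAEG
pos 18: AAC -> T; peptide=ILAEGT
pos 21: GGU -> F; peptide=ILAEGTF
pos 24: CGA -> V; peptide=ILAEGTFV
pos 27: AAC -> T; peptide=ILAEGTFVT
pos 30: CCA -> L; peptide=ILAEGTFVTL
pos 33: AUC -> E; peptide=ILAEGTFVTLE
pos 36: UGA -> STOP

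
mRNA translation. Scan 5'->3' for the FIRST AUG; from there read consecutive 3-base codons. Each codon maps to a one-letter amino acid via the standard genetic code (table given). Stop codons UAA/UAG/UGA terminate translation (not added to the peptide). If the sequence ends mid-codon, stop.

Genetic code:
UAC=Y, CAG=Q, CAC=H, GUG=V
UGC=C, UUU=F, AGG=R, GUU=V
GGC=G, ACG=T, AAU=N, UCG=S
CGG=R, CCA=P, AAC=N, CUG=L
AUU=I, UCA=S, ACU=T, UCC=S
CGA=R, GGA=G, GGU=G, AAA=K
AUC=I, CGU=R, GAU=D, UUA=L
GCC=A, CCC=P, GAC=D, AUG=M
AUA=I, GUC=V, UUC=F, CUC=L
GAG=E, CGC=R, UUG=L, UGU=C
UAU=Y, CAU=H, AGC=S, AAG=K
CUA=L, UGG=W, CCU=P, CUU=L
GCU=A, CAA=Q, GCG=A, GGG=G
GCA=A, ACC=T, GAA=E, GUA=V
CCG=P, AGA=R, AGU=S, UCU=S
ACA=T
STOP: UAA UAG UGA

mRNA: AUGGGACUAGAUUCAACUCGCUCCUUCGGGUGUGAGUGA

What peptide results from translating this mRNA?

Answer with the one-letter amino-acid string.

Answer: MGLDSTRSFGCE

Derivation:
start AUG at pos 0
pos 0: AUG -> M; peptide=M
pos 3: GGA -> G; peptide=MG
pos 6: CUA -> L; peptide=MGL
pos 9: GAU -> D; peptide=MGLD
pos 12: UCA -> S; peptide=MGLDS
pos 15: ACU -> T; peptide=MGLDST
pos 18: CGC -> R; peptide=MGLDSTR
pos 21: UCC -> S; peptide=MGLDSTRS
pos 24: UUC -> F; peptide=MGLDSTRSF
pos 27: GGG -> G; peptide=MGLDSTRSFG
pos 30: UGU -> C; peptide=MGLDSTRSFGC
pos 33: GAG -> E; peptide=MGLDSTRSFGCE
pos 36: UGA -> STOP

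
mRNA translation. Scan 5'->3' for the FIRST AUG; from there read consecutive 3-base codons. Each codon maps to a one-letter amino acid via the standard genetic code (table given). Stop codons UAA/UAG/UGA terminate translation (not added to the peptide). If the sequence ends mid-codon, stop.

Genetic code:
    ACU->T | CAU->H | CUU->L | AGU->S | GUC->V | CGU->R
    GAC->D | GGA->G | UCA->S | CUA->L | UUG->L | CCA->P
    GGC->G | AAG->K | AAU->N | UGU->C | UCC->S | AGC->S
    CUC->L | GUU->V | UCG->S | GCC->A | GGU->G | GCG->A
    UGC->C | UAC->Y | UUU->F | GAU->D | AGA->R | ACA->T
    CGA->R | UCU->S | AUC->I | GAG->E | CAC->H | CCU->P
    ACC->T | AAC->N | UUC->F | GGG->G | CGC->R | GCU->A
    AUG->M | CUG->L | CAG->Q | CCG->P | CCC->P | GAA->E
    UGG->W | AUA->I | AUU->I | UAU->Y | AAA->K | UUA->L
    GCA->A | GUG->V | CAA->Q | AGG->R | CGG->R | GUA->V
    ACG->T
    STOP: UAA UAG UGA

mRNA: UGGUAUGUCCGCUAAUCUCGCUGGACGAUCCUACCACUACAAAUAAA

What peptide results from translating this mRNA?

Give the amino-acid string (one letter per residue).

start AUG at pos 4
pos 4: AUG -> M; peptide=M
pos 7: UCC -> S; peptide=MS
pos 10: GCU -> A; peptide=MSA
pos 13: AAU -> N; peptide=MSAN
pos 16: CUC -> L; peptide=MSANL
pos 19: GCU -> A; peptide=MSANLA
pos 22: GGA -> G; peptide=MSANLAG
pos 25: CGA -> R; peptide=MSANLAGR
pos 28: UCC -> S; peptide=MSANLAGRS
pos 31: UAC -> Y; peptide=MSANLAGRSY
pos 34: CAC -> H; peptide=MSANLAGRSYH
pos 37: UAC -> Y; peptide=MSANLAGRSYHY
pos 40: AAA -> K; peptide=MSANLAGRSYHYK
pos 43: UAA -> STOP

Answer: MSANLAGRSYHYK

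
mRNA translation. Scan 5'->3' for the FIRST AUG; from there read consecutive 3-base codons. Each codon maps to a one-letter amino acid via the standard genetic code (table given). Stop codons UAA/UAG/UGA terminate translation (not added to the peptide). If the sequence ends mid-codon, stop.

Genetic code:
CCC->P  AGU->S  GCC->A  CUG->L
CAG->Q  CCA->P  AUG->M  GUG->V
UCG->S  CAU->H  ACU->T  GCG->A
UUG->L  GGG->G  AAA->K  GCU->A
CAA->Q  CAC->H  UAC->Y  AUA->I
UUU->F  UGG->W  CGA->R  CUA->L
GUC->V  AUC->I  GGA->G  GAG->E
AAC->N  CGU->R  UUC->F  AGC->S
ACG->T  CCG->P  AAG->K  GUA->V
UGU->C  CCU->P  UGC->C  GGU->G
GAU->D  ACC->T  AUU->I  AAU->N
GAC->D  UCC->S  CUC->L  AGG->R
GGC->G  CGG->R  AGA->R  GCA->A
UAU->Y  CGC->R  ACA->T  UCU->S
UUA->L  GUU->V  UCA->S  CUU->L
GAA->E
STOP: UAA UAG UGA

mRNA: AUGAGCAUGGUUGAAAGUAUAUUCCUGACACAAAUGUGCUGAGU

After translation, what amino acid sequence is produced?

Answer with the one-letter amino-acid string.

Answer: MSMVESIFLTQMC

Derivation:
start AUG at pos 0
pos 0: AUG -> M; peptide=M
pos 3: AGC -> S; peptide=MS
pos 6: AUG -> M; peptide=MSM
pos 9: GUU -> V; peptide=MSMV
pos 12: GAA -> E; peptide=MSMVE
pos 15: AGU -> S; peptide=MSMVES
pos 18: AUA -> I; peptide=MSMVESI
pos 21: UUC -> F; peptide=MSMVESIF
pos 24: CUG -> L; peptide=MSMVESIFL
pos 27: ACA -> T; peptide=MSMVESIFLT
pos 30: CAA -> Q; peptide=MSMVESIFLTQ
pos 33: AUG -> M; peptide=MSMVESIFLTQM
pos 36: UGC -> C; peptide=MSMVESIFLTQMC
pos 39: UGA -> STOP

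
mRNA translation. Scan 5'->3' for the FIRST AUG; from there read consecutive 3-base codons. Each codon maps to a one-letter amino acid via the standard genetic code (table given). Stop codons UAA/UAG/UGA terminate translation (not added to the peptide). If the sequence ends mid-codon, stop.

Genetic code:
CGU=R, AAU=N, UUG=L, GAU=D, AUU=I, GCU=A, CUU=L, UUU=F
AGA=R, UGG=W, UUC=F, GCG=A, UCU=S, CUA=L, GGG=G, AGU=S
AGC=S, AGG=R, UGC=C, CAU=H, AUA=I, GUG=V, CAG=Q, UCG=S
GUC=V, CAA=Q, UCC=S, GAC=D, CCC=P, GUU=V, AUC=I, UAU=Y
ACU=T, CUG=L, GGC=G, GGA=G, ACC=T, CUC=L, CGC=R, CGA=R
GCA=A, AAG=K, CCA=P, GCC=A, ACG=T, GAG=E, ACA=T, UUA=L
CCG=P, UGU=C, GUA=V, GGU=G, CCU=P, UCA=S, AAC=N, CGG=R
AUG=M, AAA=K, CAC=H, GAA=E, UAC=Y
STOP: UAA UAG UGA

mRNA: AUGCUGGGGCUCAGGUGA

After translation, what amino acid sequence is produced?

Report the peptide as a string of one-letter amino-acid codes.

start AUG at pos 0
pos 0: AUG -> M; peptide=M
pos 3: CUG -> L; peptide=ML
pos 6: GGG -> G; peptide=MLG
pos 9: CUC -> L; peptide=MLGL
pos 12: AGG -> R; peptide=MLGLR
pos 15: UGA -> STOP

Answer: MLGLR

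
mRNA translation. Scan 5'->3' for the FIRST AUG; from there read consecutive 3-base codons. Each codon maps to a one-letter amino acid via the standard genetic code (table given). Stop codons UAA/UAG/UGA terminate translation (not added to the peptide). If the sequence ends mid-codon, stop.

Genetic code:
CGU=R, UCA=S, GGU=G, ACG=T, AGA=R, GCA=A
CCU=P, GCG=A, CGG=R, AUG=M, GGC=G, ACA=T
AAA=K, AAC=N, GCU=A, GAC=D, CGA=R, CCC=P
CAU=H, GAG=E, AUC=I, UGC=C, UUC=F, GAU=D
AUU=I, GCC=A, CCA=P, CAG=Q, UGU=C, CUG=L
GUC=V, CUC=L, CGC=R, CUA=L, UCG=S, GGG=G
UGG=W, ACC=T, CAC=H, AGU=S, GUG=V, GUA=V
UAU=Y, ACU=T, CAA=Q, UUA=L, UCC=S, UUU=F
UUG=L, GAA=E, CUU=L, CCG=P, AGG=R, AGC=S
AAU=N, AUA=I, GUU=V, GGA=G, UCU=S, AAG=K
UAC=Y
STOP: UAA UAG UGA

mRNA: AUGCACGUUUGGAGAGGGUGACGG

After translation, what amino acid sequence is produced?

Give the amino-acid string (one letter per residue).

start AUG at pos 0
pos 0: AUG -> M; peptide=M
pos 3: CAC -> H; peptide=MH
pos 6: GUU -> V; peptide=MHV
pos 9: UGG -> W; peptide=MHVW
pos 12: AGA -> R; peptide=MHVWR
pos 15: GGG -> G; peptide=MHVWRG
pos 18: UGA -> STOP

Answer: MHVWRG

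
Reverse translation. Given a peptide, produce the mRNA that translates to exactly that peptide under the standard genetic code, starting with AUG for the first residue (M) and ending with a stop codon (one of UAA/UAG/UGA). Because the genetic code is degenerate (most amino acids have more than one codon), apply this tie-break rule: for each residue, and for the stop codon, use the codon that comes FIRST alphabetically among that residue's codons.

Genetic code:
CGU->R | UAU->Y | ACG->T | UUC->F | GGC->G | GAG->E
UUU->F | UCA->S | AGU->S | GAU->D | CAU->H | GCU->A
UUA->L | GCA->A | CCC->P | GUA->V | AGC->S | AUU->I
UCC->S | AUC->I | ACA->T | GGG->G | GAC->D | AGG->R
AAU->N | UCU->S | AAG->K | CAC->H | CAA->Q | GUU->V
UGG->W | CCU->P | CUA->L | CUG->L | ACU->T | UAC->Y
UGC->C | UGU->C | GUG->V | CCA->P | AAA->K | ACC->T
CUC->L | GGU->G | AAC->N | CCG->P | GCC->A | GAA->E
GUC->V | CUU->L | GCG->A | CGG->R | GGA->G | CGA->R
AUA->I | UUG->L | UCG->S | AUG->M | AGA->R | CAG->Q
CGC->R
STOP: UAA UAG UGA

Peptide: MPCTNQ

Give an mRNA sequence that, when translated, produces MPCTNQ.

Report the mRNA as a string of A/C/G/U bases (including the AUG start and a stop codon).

residue 1: M -> AUG (start codon)
residue 2: P codons sorted = CCA,CCC,CCG,CCU -> pick first = CCA
residue 3: C codons sorted = UGC,UGU -> pick first = UGC
residue 4: T codons sorted = ACA,ACC,ACG,ACU -> pick first = ACA
residue 5: N codons sorted = AAC,AAU -> pick first = AAC
residue 6: Q codons sorted = CAA,CAG -> pick first = CAA
terminator: stop codons sorted = UAA,UAG,UGA -> pick first = UAA

Answer: mRNA: AUGCCAUGCACAAACCAAUAA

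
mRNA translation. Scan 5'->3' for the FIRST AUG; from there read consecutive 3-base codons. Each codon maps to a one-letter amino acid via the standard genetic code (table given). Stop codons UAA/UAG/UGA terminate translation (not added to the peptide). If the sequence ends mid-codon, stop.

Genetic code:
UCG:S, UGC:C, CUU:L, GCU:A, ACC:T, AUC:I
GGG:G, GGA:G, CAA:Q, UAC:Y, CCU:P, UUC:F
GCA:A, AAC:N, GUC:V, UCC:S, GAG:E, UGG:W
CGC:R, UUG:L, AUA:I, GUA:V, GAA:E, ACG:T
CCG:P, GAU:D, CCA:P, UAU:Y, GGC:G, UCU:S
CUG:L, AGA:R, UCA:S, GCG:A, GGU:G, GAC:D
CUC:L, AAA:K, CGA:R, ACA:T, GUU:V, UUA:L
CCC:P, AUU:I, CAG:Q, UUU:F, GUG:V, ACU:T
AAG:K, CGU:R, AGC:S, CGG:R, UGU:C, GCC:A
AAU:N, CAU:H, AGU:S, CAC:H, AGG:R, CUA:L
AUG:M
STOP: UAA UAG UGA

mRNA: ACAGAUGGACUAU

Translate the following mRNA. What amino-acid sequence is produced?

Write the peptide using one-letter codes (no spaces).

Answer: MDY

Derivation:
start AUG at pos 4
pos 4: AUG -> M; peptide=M
pos 7: GAC -> D; peptide=MD
pos 10: UAU -> Y; peptide=MDY
pos 13: only 0 nt remain (<3), stop (end of mRNA)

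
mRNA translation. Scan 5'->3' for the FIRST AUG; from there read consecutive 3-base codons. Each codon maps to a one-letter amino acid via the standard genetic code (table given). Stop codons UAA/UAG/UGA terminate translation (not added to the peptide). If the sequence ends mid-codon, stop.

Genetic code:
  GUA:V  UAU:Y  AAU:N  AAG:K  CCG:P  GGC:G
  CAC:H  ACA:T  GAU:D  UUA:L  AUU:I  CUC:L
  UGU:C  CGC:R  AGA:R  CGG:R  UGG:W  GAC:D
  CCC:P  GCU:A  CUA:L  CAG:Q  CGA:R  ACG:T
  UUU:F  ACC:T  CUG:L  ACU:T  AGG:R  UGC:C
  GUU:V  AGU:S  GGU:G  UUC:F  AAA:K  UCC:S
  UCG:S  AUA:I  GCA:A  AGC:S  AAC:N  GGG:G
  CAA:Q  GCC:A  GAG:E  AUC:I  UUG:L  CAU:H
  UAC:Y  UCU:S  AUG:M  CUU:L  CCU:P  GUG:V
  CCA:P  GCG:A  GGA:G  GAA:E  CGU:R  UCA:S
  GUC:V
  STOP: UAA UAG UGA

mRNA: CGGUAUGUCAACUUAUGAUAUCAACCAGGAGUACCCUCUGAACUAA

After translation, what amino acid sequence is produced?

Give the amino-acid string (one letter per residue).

Answer: MSTYDINQEYPLN

Derivation:
start AUG at pos 4
pos 4: AUG -> M; peptide=M
pos 7: UCA -> S; peptide=MS
pos 10: ACU -> T; peptide=MST
pos 13: UAU -> Y; peptide=MSTY
pos 16: GAU -> D; peptide=MSTYD
pos 19: AUC -> I; peptide=MSTYDI
pos 22: AAC -> N; peptide=MSTYDIN
pos 25: CAG -> Q; peptide=MSTYDINQ
pos 28: GAG -> E; peptide=MSTYDINQE
pos 31: UAC -> Y; peptide=MSTYDINQEY
pos 34: CCU -> P; peptide=MSTYDINQEYP
pos 37: CUG -> L; peptide=MSTYDINQEYPL
pos 40: AAC -> N; peptide=MSTYDINQEYPLN
pos 43: UAA -> STOP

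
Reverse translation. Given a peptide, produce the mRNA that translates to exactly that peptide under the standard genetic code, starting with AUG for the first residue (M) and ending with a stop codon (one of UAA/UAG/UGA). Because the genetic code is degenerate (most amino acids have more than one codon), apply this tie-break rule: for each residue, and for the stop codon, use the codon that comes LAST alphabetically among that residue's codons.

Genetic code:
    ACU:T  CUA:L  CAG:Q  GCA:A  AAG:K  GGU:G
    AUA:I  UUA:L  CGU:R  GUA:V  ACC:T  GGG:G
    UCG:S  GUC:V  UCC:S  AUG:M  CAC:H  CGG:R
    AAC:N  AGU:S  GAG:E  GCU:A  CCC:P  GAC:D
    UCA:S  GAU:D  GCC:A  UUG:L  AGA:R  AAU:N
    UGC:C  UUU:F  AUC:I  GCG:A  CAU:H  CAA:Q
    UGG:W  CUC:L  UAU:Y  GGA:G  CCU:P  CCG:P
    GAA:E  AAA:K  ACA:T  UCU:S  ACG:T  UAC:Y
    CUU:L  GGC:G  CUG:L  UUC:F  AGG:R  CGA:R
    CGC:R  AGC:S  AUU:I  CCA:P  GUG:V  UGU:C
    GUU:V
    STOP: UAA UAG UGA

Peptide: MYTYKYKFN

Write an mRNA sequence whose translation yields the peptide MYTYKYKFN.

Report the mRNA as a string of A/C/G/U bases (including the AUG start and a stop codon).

residue 1: M -> AUG (start codon)
residue 2: Y codons sorted = UAC,UAU -> pick last = UAU
residue 3: T codons sorted = ACA,ACC,ACG,ACU -> pick last = ACU
residue 4: Y codons sorted = UAC,UAU -> pick last = UAU
residue 5: K codons sorted = AAA,AAG -> pick last = AAG
residue 6: Y codons sorted = UAC,UAU -> pick last = UAU
residue 7: K codons sorted = AAA,AAG -> pick last = AAG
residue 8: F codons sorted = UUC,UUU -> pick last = UUU
residue 9: N codons sorted = AAC,AAU -> pick last = AAU
terminator: stop codons sorted = UAA,UAG,UGA -> pick last = UGA

Answer: mRNA: AUGUAUACUUAUAAGUAUAAGUUUAAUUGA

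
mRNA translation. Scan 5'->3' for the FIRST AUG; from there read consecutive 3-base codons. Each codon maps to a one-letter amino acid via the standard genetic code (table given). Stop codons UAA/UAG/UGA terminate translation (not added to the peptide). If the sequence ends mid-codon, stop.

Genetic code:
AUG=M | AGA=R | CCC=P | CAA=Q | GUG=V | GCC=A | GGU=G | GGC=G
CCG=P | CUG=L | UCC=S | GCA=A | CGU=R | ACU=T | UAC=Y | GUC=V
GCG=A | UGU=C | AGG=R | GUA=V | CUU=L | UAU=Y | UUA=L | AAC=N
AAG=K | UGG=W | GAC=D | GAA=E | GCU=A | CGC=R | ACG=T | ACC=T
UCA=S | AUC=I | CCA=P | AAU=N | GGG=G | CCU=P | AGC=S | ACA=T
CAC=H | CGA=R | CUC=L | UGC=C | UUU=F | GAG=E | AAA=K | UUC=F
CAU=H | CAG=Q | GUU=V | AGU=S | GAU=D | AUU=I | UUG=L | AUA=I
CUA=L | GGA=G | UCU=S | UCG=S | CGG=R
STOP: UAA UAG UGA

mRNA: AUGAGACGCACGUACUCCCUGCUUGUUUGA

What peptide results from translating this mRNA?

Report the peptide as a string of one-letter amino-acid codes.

Answer: MRRTYSLLV

Derivation:
start AUG at pos 0
pos 0: AUG -> M; peptide=M
pos 3: AGA -> R; peptide=MR
pos 6: CGC -> R; peptide=MRR
pos 9: ACG -> T; peptide=MRRT
pos 12: UAC -> Y; peptide=MRRTY
pos 15: UCC -> S; peptide=MRRTYS
pos 18: CUG -> L; peptide=MRRTYSL
pos 21: CUU -> L; peptide=MRRTYSLL
pos 24: GUU -> V; peptide=MRRTYSLLV
pos 27: UGA -> STOP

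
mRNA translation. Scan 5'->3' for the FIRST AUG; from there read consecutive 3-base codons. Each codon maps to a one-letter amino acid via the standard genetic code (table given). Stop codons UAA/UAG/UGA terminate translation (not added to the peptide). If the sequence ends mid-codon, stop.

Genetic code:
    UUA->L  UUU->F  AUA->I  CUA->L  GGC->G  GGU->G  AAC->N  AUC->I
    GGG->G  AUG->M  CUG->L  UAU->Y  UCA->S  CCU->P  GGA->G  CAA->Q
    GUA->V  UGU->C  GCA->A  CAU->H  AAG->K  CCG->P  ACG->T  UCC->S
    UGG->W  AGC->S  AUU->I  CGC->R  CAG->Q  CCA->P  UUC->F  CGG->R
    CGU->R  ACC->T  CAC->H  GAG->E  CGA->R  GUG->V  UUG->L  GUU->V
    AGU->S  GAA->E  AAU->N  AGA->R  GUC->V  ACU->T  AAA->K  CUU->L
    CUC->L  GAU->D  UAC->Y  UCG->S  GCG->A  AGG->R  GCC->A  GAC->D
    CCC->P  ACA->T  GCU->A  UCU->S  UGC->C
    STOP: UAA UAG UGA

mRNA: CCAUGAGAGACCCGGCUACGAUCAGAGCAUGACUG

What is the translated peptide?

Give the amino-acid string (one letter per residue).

start AUG at pos 2
pos 2: AUG -> M; peptide=M
pos 5: AGA -> R; peptide=MR
pos 8: GAC -> D; peptide=MRD
pos 11: CCG -> P; peptide=MRDP
pos 14: GCU -> A; peptide=MRDPA
pos 17: ACG -> T; peptide=MRDPAT
pos 20: AUC -> I; peptide=MRDPATI
pos 23: AGA -> R; peptide=MRDPATIR
pos 26: GCA -> A; peptide=MRDPATIRA
pos 29: UGA -> STOP

Answer: MRDPATIRA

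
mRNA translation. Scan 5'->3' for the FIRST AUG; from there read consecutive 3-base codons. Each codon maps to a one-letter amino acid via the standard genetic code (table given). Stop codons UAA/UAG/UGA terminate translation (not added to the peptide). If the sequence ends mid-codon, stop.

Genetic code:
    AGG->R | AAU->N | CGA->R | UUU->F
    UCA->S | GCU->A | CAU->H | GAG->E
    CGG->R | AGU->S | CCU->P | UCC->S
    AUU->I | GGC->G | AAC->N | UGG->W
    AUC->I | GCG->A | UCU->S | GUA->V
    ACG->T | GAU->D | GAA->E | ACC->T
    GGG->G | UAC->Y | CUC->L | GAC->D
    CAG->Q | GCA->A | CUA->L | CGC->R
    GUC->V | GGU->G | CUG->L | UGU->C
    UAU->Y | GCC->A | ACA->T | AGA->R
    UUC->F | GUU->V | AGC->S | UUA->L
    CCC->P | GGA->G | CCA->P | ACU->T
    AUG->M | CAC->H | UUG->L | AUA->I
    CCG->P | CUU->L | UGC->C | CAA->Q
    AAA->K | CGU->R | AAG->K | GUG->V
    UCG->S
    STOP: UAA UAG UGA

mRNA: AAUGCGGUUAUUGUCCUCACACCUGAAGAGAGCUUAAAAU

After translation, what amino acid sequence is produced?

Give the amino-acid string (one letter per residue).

Answer: MRLLSSHLKRA

Derivation:
start AUG at pos 1
pos 1: AUG -> M; peptide=M
pos 4: CGG -> R; peptide=MR
pos 7: UUA -> L; peptide=MRL
pos 10: UUG -> L; peptide=MRLL
pos 13: UCC -> S; peptide=MRLLS
pos 16: UCA -> S; peptide=MRLLSS
pos 19: CAC -> H; peptide=MRLLSSH
pos 22: CUG -> L; peptide=MRLLSSHL
pos 25: AAG -> K; peptide=MRLLSSHLK
pos 28: AGA -> R; peptide=MRLLSSHLKR
pos 31: GCU -> A; peptide=MRLLSSHLKRA
pos 34: UAA -> STOP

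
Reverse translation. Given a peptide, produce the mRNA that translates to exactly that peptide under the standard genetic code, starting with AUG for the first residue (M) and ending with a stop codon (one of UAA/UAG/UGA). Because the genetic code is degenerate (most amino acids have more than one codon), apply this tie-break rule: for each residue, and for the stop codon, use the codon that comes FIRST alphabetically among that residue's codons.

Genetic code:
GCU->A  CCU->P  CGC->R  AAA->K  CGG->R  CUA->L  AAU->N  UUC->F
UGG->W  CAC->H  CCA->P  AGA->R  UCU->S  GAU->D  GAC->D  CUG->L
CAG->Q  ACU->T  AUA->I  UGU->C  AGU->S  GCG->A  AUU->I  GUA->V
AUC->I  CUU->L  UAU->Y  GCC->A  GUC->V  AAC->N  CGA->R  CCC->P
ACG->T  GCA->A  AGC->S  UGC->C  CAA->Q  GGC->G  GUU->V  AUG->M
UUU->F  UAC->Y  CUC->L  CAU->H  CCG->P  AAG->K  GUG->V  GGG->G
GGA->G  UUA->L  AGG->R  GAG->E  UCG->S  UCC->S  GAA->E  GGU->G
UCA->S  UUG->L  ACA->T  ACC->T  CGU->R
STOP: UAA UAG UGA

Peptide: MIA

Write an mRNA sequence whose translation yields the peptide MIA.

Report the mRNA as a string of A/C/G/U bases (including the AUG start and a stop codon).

Answer: mRNA: AUGAUAGCAUAA

Derivation:
residue 1: M -> AUG (start codon)
residue 2: I codons sorted = AUA,AUC,AUU -> pick first = AUA
residue 3: A codons sorted = GCA,GCC,GCG,GCU -> pick first = GCA
terminator: stop codons sorted = UAA,UAG,UGA -> pick first = UAA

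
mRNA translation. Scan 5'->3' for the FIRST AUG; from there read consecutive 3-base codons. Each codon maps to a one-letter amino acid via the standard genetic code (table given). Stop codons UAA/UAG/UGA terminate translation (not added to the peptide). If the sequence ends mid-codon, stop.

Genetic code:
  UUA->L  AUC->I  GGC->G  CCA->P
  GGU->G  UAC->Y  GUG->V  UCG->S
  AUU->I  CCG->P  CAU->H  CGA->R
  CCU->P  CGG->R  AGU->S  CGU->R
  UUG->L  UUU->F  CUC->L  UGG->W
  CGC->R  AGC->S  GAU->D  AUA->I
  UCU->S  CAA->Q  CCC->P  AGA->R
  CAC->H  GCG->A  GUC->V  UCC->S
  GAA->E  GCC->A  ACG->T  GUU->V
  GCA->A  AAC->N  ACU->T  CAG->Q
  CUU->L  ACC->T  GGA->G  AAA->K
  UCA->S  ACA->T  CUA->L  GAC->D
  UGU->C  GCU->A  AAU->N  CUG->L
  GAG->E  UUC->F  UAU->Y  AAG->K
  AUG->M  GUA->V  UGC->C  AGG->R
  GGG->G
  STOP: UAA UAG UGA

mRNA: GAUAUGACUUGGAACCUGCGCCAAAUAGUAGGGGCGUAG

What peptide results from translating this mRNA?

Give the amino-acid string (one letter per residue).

start AUG at pos 3
pos 3: AUG -> M; peptide=M
pos 6: ACU -> T; peptide=MT
pos 9: UGG -> W; peptide=MTW
pos 12: AAC -> N; peptide=MTWN
pos 15: CUG -> L; peptide=MTWNL
pos 18: CGC -> R; peptide=MTWNLR
pos 21: CAA -> Q; peptide=MTWNLRQ
pos 24: AUA -> I; peptide=MTWNLRQI
pos 27: GUA -> V; peptide=MTWNLRQIV
pos 30: GGG -> G; peptide=MTWNLRQIVG
pos 33: GCG -> A; peptide=MTWNLRQIVGA
pos 36: UAG -> STOP

Answer: MTWNLRQIVGA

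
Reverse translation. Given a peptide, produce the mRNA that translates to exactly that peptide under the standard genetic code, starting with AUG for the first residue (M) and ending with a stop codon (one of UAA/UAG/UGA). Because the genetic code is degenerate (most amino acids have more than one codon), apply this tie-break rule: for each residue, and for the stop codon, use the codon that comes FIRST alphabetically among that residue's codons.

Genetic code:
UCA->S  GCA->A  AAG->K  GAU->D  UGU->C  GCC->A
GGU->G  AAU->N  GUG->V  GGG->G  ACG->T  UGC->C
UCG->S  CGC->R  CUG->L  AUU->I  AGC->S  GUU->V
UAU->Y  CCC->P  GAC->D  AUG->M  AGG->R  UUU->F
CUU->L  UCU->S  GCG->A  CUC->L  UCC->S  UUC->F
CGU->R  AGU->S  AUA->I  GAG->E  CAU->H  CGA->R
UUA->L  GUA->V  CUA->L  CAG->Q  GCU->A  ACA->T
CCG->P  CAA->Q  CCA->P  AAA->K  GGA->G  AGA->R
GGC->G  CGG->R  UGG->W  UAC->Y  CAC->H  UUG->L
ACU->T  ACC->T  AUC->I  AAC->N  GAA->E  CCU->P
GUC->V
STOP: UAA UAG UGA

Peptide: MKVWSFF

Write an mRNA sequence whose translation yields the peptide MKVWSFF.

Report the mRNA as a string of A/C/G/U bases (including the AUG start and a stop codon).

residue 1: M -> AUG (start codon)
residue 2: K codons sorted = AAA,AAG -> pick first = AAA
residue 3: V codons sorted = GUA,GUC,GUG,GUU -> pick first = GUA
residue 4: W -> UGG (only codon)
residue 5: S codons sorted = AGC,AGU,UCA,UCC,UCG,UCU -> pick first = AGC
residue 6: F codons sorted = UUC,UUU -> pick first = UUC
residue 7: F codons sorted = UUC,UUU -> pick first = UUC
terminator: stop codons sorted = UAA,UAG,UGA -> pick first = UAA

Answer: mRNA: AUGAAAGUAUGGAGCUUCUUCUAA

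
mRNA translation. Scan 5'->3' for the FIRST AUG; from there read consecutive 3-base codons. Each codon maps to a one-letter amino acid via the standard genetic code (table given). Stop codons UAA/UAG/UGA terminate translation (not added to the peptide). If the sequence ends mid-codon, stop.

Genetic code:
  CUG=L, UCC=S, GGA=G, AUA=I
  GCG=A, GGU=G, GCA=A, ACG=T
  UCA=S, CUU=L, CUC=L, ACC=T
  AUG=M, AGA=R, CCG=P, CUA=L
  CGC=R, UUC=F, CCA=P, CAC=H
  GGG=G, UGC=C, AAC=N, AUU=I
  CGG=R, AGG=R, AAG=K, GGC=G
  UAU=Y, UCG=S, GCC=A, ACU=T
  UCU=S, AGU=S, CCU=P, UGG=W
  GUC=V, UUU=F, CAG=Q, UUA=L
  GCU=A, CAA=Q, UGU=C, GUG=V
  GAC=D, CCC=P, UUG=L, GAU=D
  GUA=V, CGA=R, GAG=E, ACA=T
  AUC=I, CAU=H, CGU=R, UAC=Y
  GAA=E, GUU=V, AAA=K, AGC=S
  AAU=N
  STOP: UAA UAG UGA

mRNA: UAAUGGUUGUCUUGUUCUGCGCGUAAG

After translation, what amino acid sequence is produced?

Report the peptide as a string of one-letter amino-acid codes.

start AUG at pos 2
pos 2: AUG -> M; peptide=M
pos 5: GUU -> V; peptide=MV
pos 8: GUC -> V; peptide=MVV
pos 11: UUG -> L; peptide=MVVL
pos 14: UUC -> F; peptide=MVVLF
pos 17: UGC -> C; peptide=MVVLFC
pos 20: GCG -> A; peptide=MVVLFCA
pos 23: UAA -> STOP

Answer: MVVLFCA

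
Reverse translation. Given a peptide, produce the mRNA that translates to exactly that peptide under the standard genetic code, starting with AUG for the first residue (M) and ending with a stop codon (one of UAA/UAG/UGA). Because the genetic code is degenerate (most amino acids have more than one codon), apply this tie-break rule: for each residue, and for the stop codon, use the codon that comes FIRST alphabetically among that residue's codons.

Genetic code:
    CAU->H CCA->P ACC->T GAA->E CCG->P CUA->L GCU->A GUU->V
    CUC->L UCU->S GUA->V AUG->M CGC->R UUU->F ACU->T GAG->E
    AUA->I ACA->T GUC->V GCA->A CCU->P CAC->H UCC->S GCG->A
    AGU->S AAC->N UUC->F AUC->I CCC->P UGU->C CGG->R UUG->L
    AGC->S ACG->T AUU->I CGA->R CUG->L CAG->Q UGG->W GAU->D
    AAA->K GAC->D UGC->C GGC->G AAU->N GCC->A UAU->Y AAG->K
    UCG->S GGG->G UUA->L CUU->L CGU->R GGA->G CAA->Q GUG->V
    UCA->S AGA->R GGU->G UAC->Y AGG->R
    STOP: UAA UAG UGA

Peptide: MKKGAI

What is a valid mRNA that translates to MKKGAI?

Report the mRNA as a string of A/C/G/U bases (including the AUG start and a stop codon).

Answer: mRNA: AUGAAAAAAGGAGCAAUAUAA

Derivation:
residue 1: M -> AUG (start codon)
residue 2: K codons sorted = AAA,AAG -> pick first = AAA
residue 3: K codons sorted = AAA,AAG -> pick first = AAA
residue 4: G codons sorted = GGA,GGC,GGG,GGU -> pick first = GGA
residue 5: A codons sorted = GCA,GCC,GCG,GCU -> pick first = GCA
residue 6: I codons sorted = AUA,AUC,AUU -> pick first = AUA
terminator: stop codons sorted = UAA,UAG,UGA -> pick first = UAA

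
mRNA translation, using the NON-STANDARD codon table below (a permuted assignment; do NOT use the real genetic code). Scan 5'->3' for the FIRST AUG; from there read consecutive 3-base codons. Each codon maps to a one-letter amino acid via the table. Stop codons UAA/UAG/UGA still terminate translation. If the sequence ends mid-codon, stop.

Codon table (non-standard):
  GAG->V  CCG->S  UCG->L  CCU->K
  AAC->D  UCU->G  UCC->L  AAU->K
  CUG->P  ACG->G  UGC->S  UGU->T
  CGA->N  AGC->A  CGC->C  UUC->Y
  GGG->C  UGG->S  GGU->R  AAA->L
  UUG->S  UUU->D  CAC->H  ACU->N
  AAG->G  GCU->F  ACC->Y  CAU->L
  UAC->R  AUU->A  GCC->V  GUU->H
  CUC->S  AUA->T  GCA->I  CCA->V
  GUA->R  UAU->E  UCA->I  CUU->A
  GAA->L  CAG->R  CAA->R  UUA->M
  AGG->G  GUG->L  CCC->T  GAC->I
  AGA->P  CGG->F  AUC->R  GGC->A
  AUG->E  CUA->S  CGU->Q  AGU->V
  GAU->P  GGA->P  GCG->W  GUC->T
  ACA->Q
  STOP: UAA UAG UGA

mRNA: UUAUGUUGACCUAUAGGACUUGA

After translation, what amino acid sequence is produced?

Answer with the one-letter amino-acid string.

start AUG at pos 2
pos 2: AUG -> E; peptide=E
pos 5: UUG -> S; peptide=ES
pos 8: ACC -> Y; peptide=ESY
pos 11: UAU -> E; peptide=ESYE
pos 14: AGG -> G; peptide=ESYEG
pos 17: ACU -> N; peptide=ESYEGN
pos 20: UGA -> STOP

Answer: ESYEGN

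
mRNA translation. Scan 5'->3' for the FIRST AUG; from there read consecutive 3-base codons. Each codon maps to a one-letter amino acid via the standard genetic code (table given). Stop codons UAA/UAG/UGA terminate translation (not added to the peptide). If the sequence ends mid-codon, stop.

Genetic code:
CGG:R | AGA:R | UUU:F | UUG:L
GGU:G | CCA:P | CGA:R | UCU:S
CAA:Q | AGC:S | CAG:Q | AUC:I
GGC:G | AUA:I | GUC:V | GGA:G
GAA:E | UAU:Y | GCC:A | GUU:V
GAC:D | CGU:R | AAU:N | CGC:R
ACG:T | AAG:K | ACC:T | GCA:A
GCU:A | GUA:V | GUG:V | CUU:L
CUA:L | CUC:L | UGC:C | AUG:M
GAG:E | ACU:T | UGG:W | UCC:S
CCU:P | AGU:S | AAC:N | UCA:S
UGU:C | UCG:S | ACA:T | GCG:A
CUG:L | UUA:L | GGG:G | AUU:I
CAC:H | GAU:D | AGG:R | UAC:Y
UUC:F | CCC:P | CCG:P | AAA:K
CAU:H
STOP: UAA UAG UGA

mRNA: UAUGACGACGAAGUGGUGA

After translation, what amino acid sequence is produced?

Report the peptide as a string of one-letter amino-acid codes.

Answer: MTTKW

Derivation:
start AUG at pos 1
pos 1: AUG -> M; peptide=M
pos 4: ACG -> T; peptide=MT
pos 7: ACG -> T; peptide=MTT
pos 10: AAG -> K; peptide=MTTK
pos 13: UGG -> W; peptide=MTTKW
pos 16: UGA -> STOP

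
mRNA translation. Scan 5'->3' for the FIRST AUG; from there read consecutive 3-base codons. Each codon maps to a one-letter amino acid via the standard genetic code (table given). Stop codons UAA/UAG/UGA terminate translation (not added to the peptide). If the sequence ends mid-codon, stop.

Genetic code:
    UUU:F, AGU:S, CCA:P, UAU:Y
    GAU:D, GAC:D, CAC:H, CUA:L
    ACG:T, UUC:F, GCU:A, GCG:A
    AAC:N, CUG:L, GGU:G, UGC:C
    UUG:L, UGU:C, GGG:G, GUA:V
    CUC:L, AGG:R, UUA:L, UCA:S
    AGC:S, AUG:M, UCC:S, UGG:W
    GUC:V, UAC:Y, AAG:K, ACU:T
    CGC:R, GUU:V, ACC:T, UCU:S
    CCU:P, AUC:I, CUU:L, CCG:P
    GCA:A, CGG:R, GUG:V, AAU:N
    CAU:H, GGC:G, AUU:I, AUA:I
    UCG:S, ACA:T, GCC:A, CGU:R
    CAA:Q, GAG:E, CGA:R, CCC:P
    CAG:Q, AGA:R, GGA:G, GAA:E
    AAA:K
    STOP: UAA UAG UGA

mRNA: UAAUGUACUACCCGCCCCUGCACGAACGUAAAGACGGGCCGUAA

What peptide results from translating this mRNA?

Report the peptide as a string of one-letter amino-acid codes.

Answer: MYYPPLHERKDGP

Derivation:
start AUG at pos 2
pos 2: AUG -> M; peptide=M
pos 5: UAC -> Y; peptide=MY
pos 8: UAC -> Y; peptide=MYY
pos 11: CCG -> P; peptide=MYYP
pos 14: CCC -> P; peptide=MYYPP
pos 17: CUG -> L; peptide=MYYPPL
pos 20: CAC -> H; peptide=MYYPPLH
pos 23: GAA -> E; peptide=MYYPPLHE
pos 26: CGU -> R; peptide=MYYPPLHER
pos 29: AAA -> K; peptide=MYYPPLHERK
pos 32: GAC -> D; peptide=MYYPPLHERKD
pos 35: GGG -> G; peptide=MYYPPLHERKDG
pos 38: CCG -> P; peptide=MYYPPLHERKDGP
pos 41: UAA -> STOP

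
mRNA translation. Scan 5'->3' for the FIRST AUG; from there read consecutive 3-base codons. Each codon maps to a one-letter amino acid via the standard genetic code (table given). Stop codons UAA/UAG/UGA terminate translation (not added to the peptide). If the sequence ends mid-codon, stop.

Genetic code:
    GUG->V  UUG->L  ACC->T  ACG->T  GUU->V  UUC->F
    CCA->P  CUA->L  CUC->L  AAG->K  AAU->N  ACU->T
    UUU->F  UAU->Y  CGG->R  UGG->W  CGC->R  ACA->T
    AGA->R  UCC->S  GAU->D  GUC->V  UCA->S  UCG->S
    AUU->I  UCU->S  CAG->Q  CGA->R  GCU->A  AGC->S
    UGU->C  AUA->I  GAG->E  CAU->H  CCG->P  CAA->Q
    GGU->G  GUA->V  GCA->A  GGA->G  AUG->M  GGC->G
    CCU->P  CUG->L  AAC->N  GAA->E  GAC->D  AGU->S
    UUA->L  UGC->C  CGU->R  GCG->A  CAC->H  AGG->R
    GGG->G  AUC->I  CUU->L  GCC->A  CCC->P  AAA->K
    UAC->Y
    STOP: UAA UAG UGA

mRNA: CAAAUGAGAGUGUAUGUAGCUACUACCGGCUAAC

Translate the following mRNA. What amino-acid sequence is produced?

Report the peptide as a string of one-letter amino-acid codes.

Answer: MRVYVATTG

Derivation:
start AUG at pos 3
pos 3: AUG -> M; peptide=M
pos 6: AGA -> R; peptide=MR
pos 9: GUG -> V; peptide=MRV
pos 12: UAU -> Y; peptide=MRVY
pos 15: GUA -> V; peptide=MRVYV
pos 18: GCU -> A; peptide=MRVYVA
pos 21: ACU -> T; peptide=MRVYVAT
pos 24: ACC -> T; peptide=MRVYVATT
pos 27: GGC -> G; peptide=MRVYVATTG
pos 30: UAA -> STOP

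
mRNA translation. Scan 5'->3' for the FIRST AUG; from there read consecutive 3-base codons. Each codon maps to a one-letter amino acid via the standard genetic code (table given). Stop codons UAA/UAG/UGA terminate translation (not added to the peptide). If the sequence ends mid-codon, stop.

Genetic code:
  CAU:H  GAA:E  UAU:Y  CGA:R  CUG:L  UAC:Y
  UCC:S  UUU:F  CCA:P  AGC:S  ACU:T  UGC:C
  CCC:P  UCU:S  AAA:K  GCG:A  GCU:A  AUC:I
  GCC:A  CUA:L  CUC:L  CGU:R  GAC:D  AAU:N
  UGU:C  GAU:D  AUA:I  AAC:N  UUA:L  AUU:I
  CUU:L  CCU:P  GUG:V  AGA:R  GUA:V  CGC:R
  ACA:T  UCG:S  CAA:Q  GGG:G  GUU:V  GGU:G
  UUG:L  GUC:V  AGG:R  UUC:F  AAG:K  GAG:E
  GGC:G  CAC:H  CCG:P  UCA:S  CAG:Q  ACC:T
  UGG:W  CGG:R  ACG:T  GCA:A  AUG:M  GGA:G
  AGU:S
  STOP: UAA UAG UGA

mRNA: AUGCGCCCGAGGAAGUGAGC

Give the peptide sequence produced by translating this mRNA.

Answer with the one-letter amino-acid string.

Answer: MRPRK

Derivation:
start AUG at pos 0
pos 0: AUG -> M; peptide=M
pos 3: CGC -> R; peptide=MR
pos 6: CCG -> P; peptide=MRP
pos 9: AGG -> R; peptide=MRPR
pos 12: AAG -> K; peptide=MRPRK
pos 15: UGA -> STOP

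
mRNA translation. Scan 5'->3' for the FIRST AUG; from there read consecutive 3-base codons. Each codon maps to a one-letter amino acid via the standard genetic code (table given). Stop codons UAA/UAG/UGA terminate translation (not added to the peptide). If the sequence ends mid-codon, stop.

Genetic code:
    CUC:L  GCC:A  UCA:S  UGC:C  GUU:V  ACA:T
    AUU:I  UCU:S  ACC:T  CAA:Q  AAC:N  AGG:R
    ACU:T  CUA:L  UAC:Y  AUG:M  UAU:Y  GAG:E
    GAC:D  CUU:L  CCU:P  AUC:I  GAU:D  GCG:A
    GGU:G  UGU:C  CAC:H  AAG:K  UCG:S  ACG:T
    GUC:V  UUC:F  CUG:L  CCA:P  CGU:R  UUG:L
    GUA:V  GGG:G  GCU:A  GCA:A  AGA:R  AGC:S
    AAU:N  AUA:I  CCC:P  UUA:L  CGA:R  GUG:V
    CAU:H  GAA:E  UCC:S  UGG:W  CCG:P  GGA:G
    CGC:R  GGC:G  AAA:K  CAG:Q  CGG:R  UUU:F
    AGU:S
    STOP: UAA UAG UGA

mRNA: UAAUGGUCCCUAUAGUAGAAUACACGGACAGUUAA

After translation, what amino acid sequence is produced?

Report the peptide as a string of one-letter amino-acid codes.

Answer: MVPIVEYTDS

Derivation:
start AUG at pos 2
pos 2: AUG -> M; peptide=M
pos 5: GUC -> V; peptide=MV
pos 8: CCU -> P; peptide=MVP
pos 11: AUA -> I; peptide=MVPI
pos 14: GUA -> V; peptide=MVPIV
pos 17: GAA -> E; peptide=MVPIVE
pos 20: UAC -> Y; peptide=MVPIVEY
pos 23: ACG -> T; peptide=MVPIVEYT
pos 26: GAC -> D; peptide=MVPIVEYTD
pos 29: AGU -> S; peptide=MVPIVEYTDS
pos 32: UAA -> STOP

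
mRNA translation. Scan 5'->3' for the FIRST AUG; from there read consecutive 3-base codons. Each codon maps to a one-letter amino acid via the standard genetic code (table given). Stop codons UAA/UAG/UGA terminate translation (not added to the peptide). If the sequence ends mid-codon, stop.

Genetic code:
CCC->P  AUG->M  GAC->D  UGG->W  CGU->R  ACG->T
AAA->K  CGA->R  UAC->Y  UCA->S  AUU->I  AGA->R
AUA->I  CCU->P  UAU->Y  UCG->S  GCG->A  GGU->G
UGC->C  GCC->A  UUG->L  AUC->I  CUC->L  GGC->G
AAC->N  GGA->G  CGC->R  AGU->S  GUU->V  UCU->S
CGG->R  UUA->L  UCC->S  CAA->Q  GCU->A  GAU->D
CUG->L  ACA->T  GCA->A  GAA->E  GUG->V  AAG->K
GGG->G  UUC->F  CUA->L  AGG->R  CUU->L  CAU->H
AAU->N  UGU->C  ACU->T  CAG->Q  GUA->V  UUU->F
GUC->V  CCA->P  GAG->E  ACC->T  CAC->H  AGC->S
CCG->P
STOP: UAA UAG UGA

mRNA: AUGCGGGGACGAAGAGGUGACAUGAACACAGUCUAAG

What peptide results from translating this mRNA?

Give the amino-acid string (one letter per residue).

Answer: MRGRRGDMNTV

Derivation:
start AUG at pos 0
pos 0: AUG -> M; peptide=M
pos 3: CGG -> R; peptide=MR
pos 6: GGA -> G; peptide=MRG
pos 9: CGA -> R; peptide=MRGR
pos 12: AGA -> R; peptide=MRGRR
pos 15: GGU -> G; peptide=MRGRRG
pos 18: GAC -> D; peptide=MRGRRGD
pos 21: AUG -> M; peptide=MRGRRGDM
pos 24: AAC -> N; peptide=MRGRRGDMN
pos 27: ACA -> T; peptide=MRGRRGDMNT
pos 30: GUC -> V; peptide=MRGRRGDMNTV
pos 33: UAA -> STOP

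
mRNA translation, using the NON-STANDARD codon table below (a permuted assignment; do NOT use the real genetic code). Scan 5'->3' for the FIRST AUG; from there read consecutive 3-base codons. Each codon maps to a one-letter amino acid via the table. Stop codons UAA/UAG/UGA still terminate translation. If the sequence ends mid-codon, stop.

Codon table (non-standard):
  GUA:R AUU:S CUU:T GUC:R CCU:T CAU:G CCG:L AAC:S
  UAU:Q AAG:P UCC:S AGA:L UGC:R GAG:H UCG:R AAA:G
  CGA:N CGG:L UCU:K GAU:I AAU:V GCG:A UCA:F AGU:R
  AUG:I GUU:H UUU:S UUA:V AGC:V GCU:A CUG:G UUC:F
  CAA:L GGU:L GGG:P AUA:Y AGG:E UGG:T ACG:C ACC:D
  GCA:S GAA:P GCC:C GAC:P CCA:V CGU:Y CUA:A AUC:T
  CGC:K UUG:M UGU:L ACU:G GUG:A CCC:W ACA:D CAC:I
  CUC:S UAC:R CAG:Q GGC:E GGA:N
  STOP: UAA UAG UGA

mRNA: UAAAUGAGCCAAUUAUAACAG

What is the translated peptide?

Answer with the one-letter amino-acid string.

start AUG at pos 3
pos 3: AUG -> I; peptide=I
pos 6: AGC -> V; peptide=IV
pos 9: CAA -> L; peptide=IVL
pos 12: UUA -> V; peptide=IVLV
pos 15: UAA -> STOP

Answer: IVLV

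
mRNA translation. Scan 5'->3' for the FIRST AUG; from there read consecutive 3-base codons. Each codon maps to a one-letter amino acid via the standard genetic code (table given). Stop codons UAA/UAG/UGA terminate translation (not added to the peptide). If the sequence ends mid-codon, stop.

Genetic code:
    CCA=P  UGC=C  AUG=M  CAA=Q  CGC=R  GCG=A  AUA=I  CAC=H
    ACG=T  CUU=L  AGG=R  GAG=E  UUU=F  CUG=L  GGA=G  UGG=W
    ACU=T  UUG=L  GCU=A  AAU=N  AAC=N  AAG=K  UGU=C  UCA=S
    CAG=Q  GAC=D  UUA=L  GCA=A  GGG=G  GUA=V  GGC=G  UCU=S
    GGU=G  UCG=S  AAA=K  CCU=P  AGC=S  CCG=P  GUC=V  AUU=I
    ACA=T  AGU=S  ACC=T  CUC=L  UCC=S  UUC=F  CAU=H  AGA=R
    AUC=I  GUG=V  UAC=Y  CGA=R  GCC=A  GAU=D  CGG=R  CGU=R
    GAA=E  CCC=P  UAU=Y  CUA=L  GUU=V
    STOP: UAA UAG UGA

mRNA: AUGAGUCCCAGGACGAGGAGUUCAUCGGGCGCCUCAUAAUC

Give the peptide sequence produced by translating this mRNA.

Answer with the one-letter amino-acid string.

Answer: MSPRTRSSSGAS

Derivation:
start AUG at pos 0
pos 0: AUG -> M; peptide=M
pos 3: AGU -> S; peptide=MS
pos 6: CCC -> P; peptide=MSP
pos 9: AGG -> R; peptide=MSPR
pos 12: ACG -> T; peptide=MSPRT
pos 15: AGG -> R; peptide=MSPRTR
pos 18: AGU -> S; peptide=MSPRTRS
pos 21: UCA -> S; peptide=MSPRTRSS
pos 24: UCG -> S; peptide=MSPRTRSSS
pos 27: GGC -> G; peptide=MSPRTRSSSG
pos 30: GCC -> A; peptide=MSPRTRSSSGA
pos 33: UCA -> S; peptide=MSPRTRSSSGAS
pos 36: UAA -> STOP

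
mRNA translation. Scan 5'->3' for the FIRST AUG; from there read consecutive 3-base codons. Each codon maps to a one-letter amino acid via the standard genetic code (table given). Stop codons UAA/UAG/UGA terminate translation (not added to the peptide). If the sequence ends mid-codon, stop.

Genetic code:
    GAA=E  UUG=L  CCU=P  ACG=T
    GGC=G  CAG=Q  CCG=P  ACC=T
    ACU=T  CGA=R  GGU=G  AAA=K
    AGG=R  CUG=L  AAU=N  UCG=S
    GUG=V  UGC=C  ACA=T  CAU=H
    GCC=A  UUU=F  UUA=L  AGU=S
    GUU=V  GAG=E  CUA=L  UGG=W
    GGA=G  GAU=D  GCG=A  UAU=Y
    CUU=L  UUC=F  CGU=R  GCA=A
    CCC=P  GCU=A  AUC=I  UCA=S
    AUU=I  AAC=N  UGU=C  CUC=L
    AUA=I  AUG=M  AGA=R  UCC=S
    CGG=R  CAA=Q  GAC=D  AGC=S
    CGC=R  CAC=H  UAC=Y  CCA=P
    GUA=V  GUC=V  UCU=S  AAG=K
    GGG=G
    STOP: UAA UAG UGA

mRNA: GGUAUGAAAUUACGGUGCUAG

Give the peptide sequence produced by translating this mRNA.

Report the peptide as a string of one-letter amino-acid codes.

start AUG at pos 3
pos 3: AUG -> M; peptide=M
pos 6: AAA -> K; peptide=MK
pos 9: UUA -> L; peptide=MKL
pos 12: CGG -> R; peptide=MKLR
pos 15: UGC -> C; peptide=MKLRC
pos 18: UAG -> STOP

Answer: MKLRC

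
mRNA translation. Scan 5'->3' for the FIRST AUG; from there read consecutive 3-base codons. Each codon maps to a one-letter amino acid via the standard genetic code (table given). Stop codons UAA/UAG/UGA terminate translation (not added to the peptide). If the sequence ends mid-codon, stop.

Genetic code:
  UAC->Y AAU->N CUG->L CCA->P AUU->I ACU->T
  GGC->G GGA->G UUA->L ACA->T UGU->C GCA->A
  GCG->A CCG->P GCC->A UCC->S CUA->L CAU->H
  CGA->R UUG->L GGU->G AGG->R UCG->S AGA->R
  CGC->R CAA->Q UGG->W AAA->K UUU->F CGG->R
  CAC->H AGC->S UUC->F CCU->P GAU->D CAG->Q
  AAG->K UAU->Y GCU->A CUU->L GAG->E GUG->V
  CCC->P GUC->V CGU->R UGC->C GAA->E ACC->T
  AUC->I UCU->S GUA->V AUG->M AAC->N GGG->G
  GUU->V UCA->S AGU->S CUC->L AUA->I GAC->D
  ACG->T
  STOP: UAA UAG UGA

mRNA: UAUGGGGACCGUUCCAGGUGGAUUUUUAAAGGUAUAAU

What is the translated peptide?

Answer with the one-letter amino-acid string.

Answer: MGTVPGGFLKV

Derivation:
start AUG at pos 1
pos 1: AUG -> M; peptide=M
pos 4: GGG -> G; peptide=MG
pos 7: ACC -> T; peptide=MGT
pos 10: GUU -> V; peptide=MGTV
pos 13: CCA -> P; peptide=MGTVP
pos 16: GGU -> G; peptide=MGTVPG
pos 19: GGA -> G; peptide=MGTVPGG
pos 22: UUU -> F; peptide=MGTVPGGF
pos 25: UUA -> L; peptide=MGTVPGGFL
pos 28: AAG -> K; peptide=MGTVPGGFLK
pos 31: GUA -> V; peptide=MGTVPGGFLKV
pos 34: UAA -> STOP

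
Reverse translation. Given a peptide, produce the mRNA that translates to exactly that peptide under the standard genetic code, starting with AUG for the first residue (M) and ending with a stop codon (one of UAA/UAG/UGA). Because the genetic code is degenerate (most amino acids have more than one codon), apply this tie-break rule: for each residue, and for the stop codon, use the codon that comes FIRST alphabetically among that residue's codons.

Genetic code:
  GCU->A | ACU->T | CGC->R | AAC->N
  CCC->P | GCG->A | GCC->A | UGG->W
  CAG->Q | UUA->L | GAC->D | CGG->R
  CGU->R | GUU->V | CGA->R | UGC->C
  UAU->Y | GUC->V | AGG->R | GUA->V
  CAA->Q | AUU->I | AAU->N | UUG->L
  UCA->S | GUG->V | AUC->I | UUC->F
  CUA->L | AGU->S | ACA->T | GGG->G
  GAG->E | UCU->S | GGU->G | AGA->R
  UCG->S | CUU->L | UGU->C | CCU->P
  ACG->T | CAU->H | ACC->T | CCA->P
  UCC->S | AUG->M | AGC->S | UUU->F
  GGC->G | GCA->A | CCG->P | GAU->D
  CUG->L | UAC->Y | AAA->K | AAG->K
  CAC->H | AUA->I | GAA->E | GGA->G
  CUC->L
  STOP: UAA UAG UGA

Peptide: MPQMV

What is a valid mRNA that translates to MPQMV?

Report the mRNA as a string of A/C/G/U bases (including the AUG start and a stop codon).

Answer: mRNA: AUGCCACAAAUGGUAUAA

Derivation:
residue 1: M -> AUG (start codon)
residue 2: P codons sorted = CCA,CCC,CCG,CCU -> pick first = CCA
residue 3: Q codons sorted = CAA,CAG -> pick first = CAA
residue 4: M -> AUG (only codon)
residue 5: V codons sorted = GUA,GUC,GUG,GUU -> pick first = GUA
terminator: stop codons sorted = UAA,UAG,UGA -> pick first = UAA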